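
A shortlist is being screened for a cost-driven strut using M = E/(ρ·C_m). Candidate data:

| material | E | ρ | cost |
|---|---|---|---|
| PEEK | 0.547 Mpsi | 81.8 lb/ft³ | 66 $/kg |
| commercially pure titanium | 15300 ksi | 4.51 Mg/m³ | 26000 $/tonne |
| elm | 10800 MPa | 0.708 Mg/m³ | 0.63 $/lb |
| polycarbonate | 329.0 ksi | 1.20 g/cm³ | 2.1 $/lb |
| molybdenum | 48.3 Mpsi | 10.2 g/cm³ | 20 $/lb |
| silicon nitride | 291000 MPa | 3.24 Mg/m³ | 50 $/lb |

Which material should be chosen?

Normalizing units and computing the index:
  PEEK: E = 3.771 GPa, ρ = 1310 kg/m³, cost = 66.00 $/kg
  commercially pure titanium: E = 105.5 GPa, ρ = 4510 kg/m³, cost = 26.00 $/kg
  elm: E = 10.80 GPa, ρ = 708.0 kg/m³, cost = 1.389 $/kg
  polycarbonate: E = 2.268 GPa, ρ = 1200 kg/m³, cost = 4.630 $/kg
  molybdenum: E = 333.0 GPa, ρ = 10200 kg/m³, cost = 44.09 $/kg
  silicon nitride: E = 291.0 GPa, ρ = 3240 kg/m³, cost = 110.2 $/kg
  elm: M = 11.0 MN·m per $
  commercially pure titanium: M = 0.900 MN·m per $
  silicon nitride: M = 0.815 MN·m per $
  molybdenum: M = 0.740 MN·m per $
  polycarbonate: M = 0.408 MN·m per $
  PEEK: M = 0.0436 MN·m per $
Elm has the largest M.

elm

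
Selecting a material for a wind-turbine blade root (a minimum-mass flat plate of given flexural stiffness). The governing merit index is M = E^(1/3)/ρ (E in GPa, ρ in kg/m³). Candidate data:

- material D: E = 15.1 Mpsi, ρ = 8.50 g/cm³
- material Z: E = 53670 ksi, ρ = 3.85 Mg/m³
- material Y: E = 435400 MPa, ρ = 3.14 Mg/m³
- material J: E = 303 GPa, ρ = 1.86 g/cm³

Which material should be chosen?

Normalizing units and computing the index:
  material D: E = 104.1 GPa, ρ = 8500 kg/m³
  material Z: E = 370.0 GPa, ρ = 3850 kg/m³
  material Y: E = 435.4 GPa, ρ = 3140 kg/m³
  material J: E = 303.0 GPa, ρ = 1860 kg/m³
  material J: M = 3.61×10⁻³
  material Y: M = 2.41×10⁻³
  material Z: M = 1.86×10⁻³
  material D: M = 0.553×10⁻³
Material J ranks first.

material J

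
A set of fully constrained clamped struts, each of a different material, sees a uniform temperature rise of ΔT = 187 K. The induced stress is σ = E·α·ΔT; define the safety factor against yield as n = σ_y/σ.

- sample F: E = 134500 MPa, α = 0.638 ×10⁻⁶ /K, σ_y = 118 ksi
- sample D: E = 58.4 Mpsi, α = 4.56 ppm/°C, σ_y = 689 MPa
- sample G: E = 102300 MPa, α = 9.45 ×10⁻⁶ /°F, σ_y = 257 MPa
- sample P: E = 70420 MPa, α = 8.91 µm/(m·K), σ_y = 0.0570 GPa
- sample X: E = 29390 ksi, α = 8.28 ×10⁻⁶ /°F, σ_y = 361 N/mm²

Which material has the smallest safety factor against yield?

Per material, after unit conversion:
  sample F: E = 134.5, α = 0.638, σ_y = 813.6 → σ = 16.0 MPa, n = 50.7
  sample D: E = 402.7, α = 4.56, σ_y = 689.0 → σ = 343 MPa, n = 2.01
  sample G: E = 102.3, α = 17.0, σ_y = 257.0 → σ = 325 MPa, n = 0.790
  sample P: E = 70.42, α = 8.91, σ_y = 57.00 → σ = 117 MPa, n = 0.486
  sample X: E = 202.6, α = 14.9, σ_y = 361.0 → σ = 565 MPa, n = 0.639
Smallest n: sample P with n = 0.486.

sample P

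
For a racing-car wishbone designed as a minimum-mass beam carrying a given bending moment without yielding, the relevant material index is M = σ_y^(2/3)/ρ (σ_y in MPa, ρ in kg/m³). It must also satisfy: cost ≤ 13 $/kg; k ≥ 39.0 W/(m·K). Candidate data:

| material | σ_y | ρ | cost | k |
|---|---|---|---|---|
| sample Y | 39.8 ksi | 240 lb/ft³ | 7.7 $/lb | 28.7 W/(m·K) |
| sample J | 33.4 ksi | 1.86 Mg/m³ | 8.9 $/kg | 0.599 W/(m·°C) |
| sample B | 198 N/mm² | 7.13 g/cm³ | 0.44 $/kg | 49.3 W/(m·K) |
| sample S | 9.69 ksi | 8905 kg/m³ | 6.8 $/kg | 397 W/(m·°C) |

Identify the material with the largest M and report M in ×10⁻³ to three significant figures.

sample B, M = 4.76×10⁻³

Screen on constraints: cost ≤ 13 $/kg; k ≥ 39.0 W/(m·K). Survivors: sample B, sample S.
In SI units:
  sample B: σ_y = 198.0 MPa, ρ = 7130 kg/m³
  sample S: σ_y = 66.81 MPa, ρ = 8905 kg/m³
  sample B: M = 4.76×10⁻³
  sample S: M = 1.85×10⁻³
The maximum is for sample B.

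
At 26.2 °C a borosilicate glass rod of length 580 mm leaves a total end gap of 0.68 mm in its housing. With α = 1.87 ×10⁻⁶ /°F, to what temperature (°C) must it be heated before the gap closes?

375 °C

α = 1.87×10⁻⁶/°F × 9/5 = 3.37×10⁻⁶/K.
α·L₀·ΔT = 0.68 mm ⇒ ΔT = 0.68 / (3.37×10⁻⁶ × 580.0) = 348.3 K.
T = 26.2 + 348.3 = 374.5 °C.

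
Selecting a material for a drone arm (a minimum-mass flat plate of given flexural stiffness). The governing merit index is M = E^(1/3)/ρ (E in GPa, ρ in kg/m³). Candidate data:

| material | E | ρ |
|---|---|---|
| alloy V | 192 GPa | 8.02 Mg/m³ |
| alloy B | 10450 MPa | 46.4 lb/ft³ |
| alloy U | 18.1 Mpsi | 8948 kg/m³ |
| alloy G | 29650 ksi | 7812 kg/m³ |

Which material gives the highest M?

Normalizing units and computing the index:
  alloy V: E = 192.0 GPa, ρ = 8020 kg/m³
  alloy B: E = 10.45 GPa, ρ = 743.3 kg/m³
  alloy U: E = 124.8 GPa, ρ = 8948 kg/m³
  alloy G: E = 204.4 GPa, ρ = 7812 kg/m³
  alloy B: M = 2.94×10⁻³
  alloy G: M = 0.754×10⁻³
  alloy V: M = 0.719×10⁻³
  alloy U: M = 0.558×10⁻³
Alloy B has the largest M.

alloy B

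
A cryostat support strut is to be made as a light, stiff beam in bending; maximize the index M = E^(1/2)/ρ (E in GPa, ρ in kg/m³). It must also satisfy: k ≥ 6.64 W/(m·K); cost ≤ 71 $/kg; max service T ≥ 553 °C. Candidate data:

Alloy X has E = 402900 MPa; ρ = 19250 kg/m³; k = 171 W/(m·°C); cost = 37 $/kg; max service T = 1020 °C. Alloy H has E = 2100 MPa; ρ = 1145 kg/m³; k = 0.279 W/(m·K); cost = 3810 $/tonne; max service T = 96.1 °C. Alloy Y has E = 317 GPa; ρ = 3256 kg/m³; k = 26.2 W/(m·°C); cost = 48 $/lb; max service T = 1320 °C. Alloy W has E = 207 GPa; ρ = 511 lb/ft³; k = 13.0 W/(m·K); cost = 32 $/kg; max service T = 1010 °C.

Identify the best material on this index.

Screen on constraints: k ≥ 6.64 W/(m·K); cost ≤ 71 $/kg; max service T ≥ 553 °C. Survivors: alloy X, alloy W.
After converting to SI:
  alloy X: E = 402.9 GPa, ρ = 19250 kg/m³
  alloy W: E = 207.0 GPa, ρ = 8185 kg/m³
  alloy W: M = 1.76×10⁻³
  alloy X: M = 1.04×10⁻³
Alloy W has the largest M.

alloy W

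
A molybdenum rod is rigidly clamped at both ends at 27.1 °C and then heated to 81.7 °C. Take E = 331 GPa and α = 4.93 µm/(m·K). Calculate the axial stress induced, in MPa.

ΔT = 54.60 K. Constrained thermal stress σ = E·α·ΔT = 331.0×10³ MPa × 4.93×10⁻⁶ × 54.60 = 89.1 MPa (compressive).

89.1 MPa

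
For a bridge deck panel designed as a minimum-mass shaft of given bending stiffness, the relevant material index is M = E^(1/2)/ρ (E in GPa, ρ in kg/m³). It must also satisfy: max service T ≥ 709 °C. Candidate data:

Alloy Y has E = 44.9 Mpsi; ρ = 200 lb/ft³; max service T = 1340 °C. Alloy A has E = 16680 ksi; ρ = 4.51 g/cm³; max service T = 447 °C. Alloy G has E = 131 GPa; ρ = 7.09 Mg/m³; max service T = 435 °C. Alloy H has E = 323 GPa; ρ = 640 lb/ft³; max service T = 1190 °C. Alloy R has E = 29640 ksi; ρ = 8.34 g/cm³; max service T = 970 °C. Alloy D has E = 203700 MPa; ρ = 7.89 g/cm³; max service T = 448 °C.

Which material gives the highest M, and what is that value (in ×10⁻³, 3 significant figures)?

alloy Y, M = 5.49×10⁻³

Screen on constraints: max service T ≥ 709 °C. Survivors: alloy Y, alloy H, alloy R.
Putting every candidate on a common basis:
  alloy Y: E = 309.6 GPa, ρ = 3204 kg/m³
  alloy H: E = 323.0 GPa, ρ = 10250 kg/m³
  alloy R: E = 204.4 GPa, ρ = 8340 kg/m³
  alloy Y: M = 5.49×10⁻³
  alloy H: M = 1.75×10⁻³
  alloy R: M = 1.71×10⁻³
Highest index: alloy Y.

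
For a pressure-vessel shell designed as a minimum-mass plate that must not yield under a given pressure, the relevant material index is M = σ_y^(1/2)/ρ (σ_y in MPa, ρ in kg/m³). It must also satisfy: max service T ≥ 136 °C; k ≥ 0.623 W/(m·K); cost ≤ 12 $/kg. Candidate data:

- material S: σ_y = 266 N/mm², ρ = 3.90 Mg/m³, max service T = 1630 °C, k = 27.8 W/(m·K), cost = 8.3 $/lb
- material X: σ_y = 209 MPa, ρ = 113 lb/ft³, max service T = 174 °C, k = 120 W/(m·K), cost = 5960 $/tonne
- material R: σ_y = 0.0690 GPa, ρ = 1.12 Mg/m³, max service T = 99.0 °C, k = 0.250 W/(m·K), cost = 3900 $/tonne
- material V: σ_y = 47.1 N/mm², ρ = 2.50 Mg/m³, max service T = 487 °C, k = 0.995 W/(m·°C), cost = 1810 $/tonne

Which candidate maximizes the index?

material X

Screen on constraints: max service T ≥ 136 °C; k ≥ 0.623 W/(m·K); cost ≤ 12 $/kg. Survivors: material X, material V.
After converting to SI:
  material X: σ_y = 209.0 MPa, ρ = 1810 kg/m³
  material V: σ_y = 47.10 MPa, ρ = 2500 kg/m³
  material X: M = 7.99×10⁻³
  material V: M = 2.75×10⁻³
Material X ranks first.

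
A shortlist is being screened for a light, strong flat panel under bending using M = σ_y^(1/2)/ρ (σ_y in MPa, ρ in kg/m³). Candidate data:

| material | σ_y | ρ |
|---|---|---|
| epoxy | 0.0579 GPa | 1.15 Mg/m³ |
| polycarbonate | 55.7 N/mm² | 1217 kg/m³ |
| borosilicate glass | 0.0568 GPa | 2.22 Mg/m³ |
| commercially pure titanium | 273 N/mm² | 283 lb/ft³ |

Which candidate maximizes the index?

epoxy

In SI units:
  epoxy: σ_y = 57.90 MPa, ρ = 1150 kg/m³
  polycarbonate: σ_y = 55.70 MPa, ρ = 1217 kg/m³
  borosilicate glass: σ_y = 56.80 MPa, ρ = 2220 kg/m³
  commercially pure titanium: σ_y = 273.0 MPa, ρ = 4533 kg/m³
  epoxy: M = 6.62×10⁻³
  polycarbonate: M = 6.13×10⁻³
  commercially pure titanium: M = 3.64×10⁻³
  borosilicate glass: M = 3.39×10⁻³
Epoxy ranks first.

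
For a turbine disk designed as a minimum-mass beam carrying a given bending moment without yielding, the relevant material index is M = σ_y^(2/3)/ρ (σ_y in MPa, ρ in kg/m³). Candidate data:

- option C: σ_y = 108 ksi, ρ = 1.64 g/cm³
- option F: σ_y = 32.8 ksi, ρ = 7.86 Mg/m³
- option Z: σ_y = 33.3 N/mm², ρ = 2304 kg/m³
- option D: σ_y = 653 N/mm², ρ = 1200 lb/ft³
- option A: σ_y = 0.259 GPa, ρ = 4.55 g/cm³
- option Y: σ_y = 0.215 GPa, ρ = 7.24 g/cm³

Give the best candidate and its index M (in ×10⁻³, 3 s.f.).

Normalizing units and computing the index:
  option C: σ_y = 744.6 MPa, ρ = 1640 kg/m³
  option F: σ_y = 226.1 MPa, ρ = 7860 kg/m³
  option Z: σ_y = 33.30 MPa, ρ = 2304 kg/m³
  option D: σ_y = 653.0 MPa, ρ = 19220 kg/m³
  option A: σ_y = 259.0 MPa, ρ = 4550 kg/m³
  option Y: σ_y = 215.0 MPa, ρ = 7240 kg/m³
  option C: M = 50.1×10⁻³
  option A: M = 8.93×10⁻³
  option Y: M = 4.96×10⁻³
  option F: M = 4.72×10⁻³
  option Z: M = 4.49×10⁻³
  option D: M = 3.92×10⁻³
Option C has the largest M.

option C, M = 50.1×10⁻³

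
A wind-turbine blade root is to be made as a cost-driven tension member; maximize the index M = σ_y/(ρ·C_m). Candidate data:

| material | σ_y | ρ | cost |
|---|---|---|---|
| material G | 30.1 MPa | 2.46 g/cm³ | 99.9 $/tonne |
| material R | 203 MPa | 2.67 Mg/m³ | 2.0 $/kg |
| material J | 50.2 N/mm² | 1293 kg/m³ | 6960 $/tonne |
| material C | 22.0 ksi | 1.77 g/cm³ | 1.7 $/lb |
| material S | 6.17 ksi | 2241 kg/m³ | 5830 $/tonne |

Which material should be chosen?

Putting every candidate on a common basis:
  material G: σ_y = 30.10 MPa, ρ = 2460 kg/m³, cost = 0.09990 $/kg
  material R: σ_y = 203.0 MPa, ρ = 2670 kg/m³, cost = 2.000 $/kg
  material J: σ_y = 50.20 MPa, ρ = 1293 kg/m³, cost = 6.960 $/kg
  material C: σ_y = 151.7 MPa, ρ = 1770 kg/m³, cost = 3.748 $/kg
  material S: σ_y = 42.54 MPa, ρ = 2241 kg/m³, cost = 5.830 $/kg
  material G: M = 122 kN·m per $
  material R: M = 38.0 kN·m per $
  material C: M = 22.9 kN·m per $
  material J: M = 5.58 kN·m per $
  material S: M = 3.26 kN·m per $
Material G ranks first.

material G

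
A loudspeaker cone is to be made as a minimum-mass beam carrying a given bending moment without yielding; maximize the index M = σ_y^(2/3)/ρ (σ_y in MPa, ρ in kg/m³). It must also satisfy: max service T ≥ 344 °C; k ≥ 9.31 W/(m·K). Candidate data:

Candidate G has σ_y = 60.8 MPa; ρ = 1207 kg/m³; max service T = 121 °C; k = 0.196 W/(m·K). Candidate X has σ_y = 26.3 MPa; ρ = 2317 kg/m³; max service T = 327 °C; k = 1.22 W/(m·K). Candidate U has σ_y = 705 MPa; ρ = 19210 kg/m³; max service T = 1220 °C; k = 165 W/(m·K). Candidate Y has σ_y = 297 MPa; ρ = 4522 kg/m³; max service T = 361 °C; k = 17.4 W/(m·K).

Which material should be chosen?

Screen on constraints: max service T ≥ 344 °C; k ≥ 9.31 W/(m·K). Survivors: candidate U, candidate Y.
Per-candidate index values:
  candidate Y: M = 9.84×10⁻³
  candidate U: M = 4.12×10⁻³
Candidate Y ranks first.

candidate Y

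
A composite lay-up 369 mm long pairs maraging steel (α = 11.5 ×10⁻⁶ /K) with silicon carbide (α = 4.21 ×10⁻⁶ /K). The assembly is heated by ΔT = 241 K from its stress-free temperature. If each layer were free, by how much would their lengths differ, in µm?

Δα = |11.5 − 4.21|×10⁻⁶/K = 7.29×10⁻⁶/K.
ΔL_mismatch = Δα·L·ΔT = 7.29×10⁻⁶ × 369.0 mm × 241.0 K = 648 µm.

648 µm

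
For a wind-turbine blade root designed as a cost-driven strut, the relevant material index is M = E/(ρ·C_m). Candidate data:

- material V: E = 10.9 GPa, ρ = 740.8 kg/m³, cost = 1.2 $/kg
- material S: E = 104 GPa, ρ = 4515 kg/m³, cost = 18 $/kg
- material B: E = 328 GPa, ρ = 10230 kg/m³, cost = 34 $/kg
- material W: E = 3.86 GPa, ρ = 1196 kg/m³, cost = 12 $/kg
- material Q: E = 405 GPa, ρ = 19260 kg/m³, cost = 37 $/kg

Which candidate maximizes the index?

Computing M directly (units already consistent):
  material V: M = 12.3 MN·m per $
  material S: M = 1.28 MN·m per $
  material B: M = 0.943 MN·m per $
  material Q: M = 0.568 MN·m per $
  material W: M = 0.269 MN·m per $
Material V ranks first.

material V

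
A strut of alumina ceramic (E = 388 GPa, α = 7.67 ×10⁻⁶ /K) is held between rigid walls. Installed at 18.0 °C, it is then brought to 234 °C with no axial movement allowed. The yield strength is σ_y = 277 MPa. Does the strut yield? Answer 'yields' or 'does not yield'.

ΔT = 216.0 K. Constrained thermal stress σ = E·α·ΔT = 388.0×10³ MPa × 7.67×10⁻⁶ × 216.0 = 643 MPa (compressive).
Compare to σ_y = 277 MPa: σ ≥ σ_y, so it yields.

yields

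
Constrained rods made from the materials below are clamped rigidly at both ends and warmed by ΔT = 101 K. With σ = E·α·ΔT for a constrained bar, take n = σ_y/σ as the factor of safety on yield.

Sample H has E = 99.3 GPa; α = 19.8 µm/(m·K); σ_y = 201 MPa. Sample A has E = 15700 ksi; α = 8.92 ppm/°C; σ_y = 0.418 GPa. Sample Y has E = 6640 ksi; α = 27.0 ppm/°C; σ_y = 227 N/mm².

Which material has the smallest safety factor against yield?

sample H

In consistent units (E in GPa, α in ×10⁻⁶/K, σ_y in MPa):
  sample H: E = 99.30, α = 19.8, σ_y = 201.0 → σ = 199 MPa, n = 1.01
  sample A: E = 108.2, α = 8.92, σ_y = 418.0 → σ = 97.5 MPa, n = 4.29
  sample Y: E = 45.78, α = 27.0, σ_y = 227.0 → σ = 125 MPa, n = 1.82
Smallest n: sample H with n = 1.01.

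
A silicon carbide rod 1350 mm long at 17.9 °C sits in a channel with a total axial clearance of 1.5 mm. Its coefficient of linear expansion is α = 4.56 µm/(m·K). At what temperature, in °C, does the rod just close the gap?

α·L₀·ΔT = 1.5 mm ⇒ ΔT = 1.5 / (4.56×10⁻⁶ × 1350.0) = 243.7 K.
T = 17.9 + 243.7 = 261.6 °C.

262 °C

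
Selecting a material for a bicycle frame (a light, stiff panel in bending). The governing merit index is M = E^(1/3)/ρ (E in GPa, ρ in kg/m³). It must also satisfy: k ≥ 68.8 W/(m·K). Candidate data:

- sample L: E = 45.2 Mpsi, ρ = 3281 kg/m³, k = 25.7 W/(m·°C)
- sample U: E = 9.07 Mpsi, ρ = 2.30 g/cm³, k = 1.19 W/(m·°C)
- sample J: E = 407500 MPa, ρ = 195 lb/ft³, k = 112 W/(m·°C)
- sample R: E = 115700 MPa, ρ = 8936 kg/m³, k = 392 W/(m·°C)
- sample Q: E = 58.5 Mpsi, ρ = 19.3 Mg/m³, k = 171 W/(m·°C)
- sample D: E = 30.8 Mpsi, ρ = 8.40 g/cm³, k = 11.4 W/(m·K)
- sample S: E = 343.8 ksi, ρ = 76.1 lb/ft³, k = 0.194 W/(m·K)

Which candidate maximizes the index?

Screen on constraints: k ≥ 68.8 W/(m·K). Survivors: sample J, sample R, sample Q.
After converting to SI:
  sample J: E = 407.5 GPa, ρ = 3124 kg/m³
  sample R: E = 115.7 GPa, ρ = 8936 kg/m³
  sample Q: E = 403.3 GPa, ρ = 19300 kg/m³
  sample J: M = 2.37×10⁻³
  sample R: M = 0.545×10⁻³
  sample Q: M = 0.383×10⁻³
Sample J has the largest M.

sample J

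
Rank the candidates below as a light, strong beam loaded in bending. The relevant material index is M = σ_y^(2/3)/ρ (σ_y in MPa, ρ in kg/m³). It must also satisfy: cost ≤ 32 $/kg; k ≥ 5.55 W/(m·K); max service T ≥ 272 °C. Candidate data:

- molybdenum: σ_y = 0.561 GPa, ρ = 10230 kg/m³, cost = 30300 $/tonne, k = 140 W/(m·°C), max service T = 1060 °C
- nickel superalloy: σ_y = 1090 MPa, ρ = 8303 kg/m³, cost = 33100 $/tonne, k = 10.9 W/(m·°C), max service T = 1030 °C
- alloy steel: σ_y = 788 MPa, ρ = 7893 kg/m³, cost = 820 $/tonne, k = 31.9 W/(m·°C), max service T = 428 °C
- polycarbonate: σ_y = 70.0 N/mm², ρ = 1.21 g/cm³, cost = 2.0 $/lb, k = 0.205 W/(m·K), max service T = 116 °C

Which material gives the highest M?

Screen on constraints: cost ≤ 32 $/kg; k ≥ 5.55 W/(m·K); max service T ≥ 272 °C. Survivors: molybdenum, alloy steel.
Convert each candidate to consistent units, then evaluate M:
  molybdenum: σ_y = 561.0 MPa, ρ = 10230 kg/m³
  alloy steel: σ_y = 788.0 MPa, ρ = 7893 kg/m³
  alloy steel: M = 10.8×10⁻³
  molybdenum: M = 6.65×10⁻³
Alloy steel has the largest M.

alloy steel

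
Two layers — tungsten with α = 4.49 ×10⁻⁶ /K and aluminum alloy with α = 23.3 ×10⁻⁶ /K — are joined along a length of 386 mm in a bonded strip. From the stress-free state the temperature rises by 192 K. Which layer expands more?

α(tungsten) = 4.49×10⁻⁶/K vs α(aluminum alloy) = 23.3×10⁻⁶/K.
Higher α expands more for the same ΔT: aluminum alloy.

aluminum alloy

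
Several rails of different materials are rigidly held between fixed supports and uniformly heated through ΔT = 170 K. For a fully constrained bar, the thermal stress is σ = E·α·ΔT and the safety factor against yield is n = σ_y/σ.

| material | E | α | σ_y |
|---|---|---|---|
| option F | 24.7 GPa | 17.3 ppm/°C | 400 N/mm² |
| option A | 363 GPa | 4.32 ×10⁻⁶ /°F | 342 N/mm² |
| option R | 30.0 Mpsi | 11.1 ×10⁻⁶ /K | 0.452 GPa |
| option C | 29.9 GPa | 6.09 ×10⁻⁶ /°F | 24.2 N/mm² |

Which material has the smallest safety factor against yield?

option C

Converting E to GPa, α to ×10⁻⁶/K, σ_y to MPa, then σ and n for each:
  option F: E = 24.70, α = 17.3, σ_y = 400.0 → σ = 72.6 MPa, n = 5.51
  option A: E = 363.0, α = 7.78, σ_y = 342.0 → σ = 480 MPa, n = 0.713
  option R: E = 206.8, α = 11.1, σ_y = 452.0 → σ = 390 MPa, n = 1.16
  option C: E = 29.90, α = 11.0, σ_y = 24.20 → σ = 55.7 MPa, n = 0.434
Smallest n: option C with n = 0.434.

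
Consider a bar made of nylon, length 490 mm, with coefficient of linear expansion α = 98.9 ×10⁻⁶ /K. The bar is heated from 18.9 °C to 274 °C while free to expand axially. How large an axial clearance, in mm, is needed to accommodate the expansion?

12.4 mm

ΔT = 274 − 18.9 = 255.1 K.
ΔL = α·L₀·ΔT = 98.9×10⁻⁶ × 490 mm × 255.1 K = 12.4 mm.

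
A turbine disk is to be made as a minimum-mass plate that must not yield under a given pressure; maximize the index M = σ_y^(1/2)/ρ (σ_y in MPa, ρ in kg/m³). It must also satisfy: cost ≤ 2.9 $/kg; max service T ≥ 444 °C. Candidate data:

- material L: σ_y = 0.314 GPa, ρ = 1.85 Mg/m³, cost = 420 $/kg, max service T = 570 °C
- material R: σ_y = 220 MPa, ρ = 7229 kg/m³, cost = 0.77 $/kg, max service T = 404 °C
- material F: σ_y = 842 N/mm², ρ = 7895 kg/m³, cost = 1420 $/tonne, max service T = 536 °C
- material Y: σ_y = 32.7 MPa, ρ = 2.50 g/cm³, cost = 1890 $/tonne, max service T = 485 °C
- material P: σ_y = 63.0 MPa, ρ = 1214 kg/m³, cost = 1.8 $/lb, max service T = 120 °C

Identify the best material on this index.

Screen on constraints: cost ≤ 2.9 $/kg; max service T ≥ 444 °C. Survivors: material F, material Y.
After converting to SI:
  material F: σ_y = 842.0 MPa, ρ = 7895 kg/m³
  material Y: σ_y = 32.70 MPa, ρ = 2500 kg/m³
  material F: M = 3.68×10⁻³
  material Y: M = 2.29×10⁻³
Material F ranks first.

material F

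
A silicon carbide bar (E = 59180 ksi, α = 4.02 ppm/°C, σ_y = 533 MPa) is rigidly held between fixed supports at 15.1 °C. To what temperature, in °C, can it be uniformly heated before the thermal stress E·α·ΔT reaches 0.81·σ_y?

E = 59180 ksi = 408.0 GPa.
E·α·ΔT = 431.7 MPa ⇒ ΔT = 431.7 / (408.0×10³ × 4.02×10⁻⁶) = 263.2 K.
T = 15.1 + 263.2 = 278.3 °C.

278 °C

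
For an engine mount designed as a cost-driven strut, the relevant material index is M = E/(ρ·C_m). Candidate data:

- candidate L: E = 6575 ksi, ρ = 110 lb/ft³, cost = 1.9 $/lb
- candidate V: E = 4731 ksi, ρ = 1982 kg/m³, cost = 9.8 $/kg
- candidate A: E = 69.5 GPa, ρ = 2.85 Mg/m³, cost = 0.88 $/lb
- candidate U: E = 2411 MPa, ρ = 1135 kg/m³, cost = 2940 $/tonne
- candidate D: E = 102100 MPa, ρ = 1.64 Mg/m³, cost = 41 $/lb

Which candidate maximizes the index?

candidate A

After converting to SI:
  candidate L: E = 45.33 GPa, ρ = 1762 kg/m³, cost = 4.189 $/kg
  candidate V: E = 32.62 GPa, ρ = 1982 kg/m³, cost = 9.800 $/kg
  candidate A: E = 69.50 GPa, ρ = 2850 kg/m³, cost = 1.940 $/kg
  candidate U: E = 2.411 GPa, ρ = 1135 kg/m³, cost = 2.940 $/kg
  candidate D: E = 102.1 GPa, ρ = 1640 kg/m³, cost = 90.39 $/kg
  candidate A: M = 12.6 MN·m per $
  candidate L: M = 6.14 MN·m per $
  candidate V: M = 1.68 MN·m per $
  candidate U: M = 0.723 MN·m per $
  candidate D: M = 0.689 MN·m per $
Candidate A ranks first.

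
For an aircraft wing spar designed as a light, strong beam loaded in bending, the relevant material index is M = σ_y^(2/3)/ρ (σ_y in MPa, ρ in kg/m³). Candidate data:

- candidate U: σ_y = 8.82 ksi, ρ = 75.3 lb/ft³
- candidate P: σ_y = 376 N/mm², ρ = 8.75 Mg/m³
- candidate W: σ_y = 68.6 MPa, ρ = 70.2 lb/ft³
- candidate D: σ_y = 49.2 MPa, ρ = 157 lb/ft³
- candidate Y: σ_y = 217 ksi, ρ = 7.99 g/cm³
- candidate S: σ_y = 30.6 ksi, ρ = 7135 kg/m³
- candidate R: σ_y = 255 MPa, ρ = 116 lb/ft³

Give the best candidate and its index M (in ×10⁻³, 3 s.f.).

candidate R, M = 21.6×10⁻³

After converting to SI:
  candidate U: σ_y = 60.81 MPa, ρ = 1206 kg/m³
  candidate P: σ_y = 376.0 MPa, ρ = 8750 kg/m³
  candidate W: σ_y = 68.60 MPa, ρ = 1124 kg/m³
  candidate D: σ_y = 49.20 MPa, ρ = 2515 kg/m³
  candidate Y: σ_y = 1496 MPa, ρ = 7990 kg/m³
  candidate S: σ_y = 211.0 MPa, ρ = 7135 kg/m³
  candidate R: σ_y = 255.0 MPa, ρ = 1858 kg/m³
  candidate R: M = 21.6×10⁻³
  candidate Y: M = 16.4×10⁻³
  candidate W: M = 14.9×10⁻³
  candidate U: M = 12.8×10⁻³
  candidate P: M = 5.95×10⁻³
  candidate D: M = 5.34×10⁻³
  candidate S: M = 4.97×10⁻³
The maximum is for candidate R.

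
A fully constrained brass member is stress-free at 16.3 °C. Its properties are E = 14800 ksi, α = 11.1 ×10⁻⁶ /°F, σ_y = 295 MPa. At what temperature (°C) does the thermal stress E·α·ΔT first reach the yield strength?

E = 14800 ksi = 102.0 GPa.
α = 11.1×10⁻⁶/°F × 9/5 = 20.0×10⁻⁶/K.
E·α·ΔT = 295.0 MPa ⇒ ΔT = 295.0 / (102.0×10³ × 20.0×10⁻⁶) = 144.7 K.
T = 16.3 + 144.7 = 161.0 °C.

161 °C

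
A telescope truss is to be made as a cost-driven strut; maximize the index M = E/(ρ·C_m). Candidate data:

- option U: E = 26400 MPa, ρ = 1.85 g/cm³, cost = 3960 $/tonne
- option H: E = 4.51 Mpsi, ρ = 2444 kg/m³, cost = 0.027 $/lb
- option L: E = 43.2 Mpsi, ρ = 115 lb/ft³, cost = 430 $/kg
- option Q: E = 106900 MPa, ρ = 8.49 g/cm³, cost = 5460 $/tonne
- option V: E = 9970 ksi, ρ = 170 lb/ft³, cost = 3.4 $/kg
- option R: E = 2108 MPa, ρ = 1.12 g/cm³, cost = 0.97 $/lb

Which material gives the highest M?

Convert each candidate to consistent units, then evaluate M:
  option U: E = 26.40 GPa, ρ = 1850 kg/m³, cost = 3.960 $/kg
  option H: E = 31.10 GPa, ρ = 2444 kg/m³, cost = 0.05952 $/kg
  option L: E = 297.9 GPa, ρ = 1842 kg/m³, cost = 430.0 $/kg
  option Q: E = 106.9 GPa, ρ = 8490 kg/m³, cost = 5.460 $/kg
  option V: E = 68.74 GPa, ρ = 2723 kg/m³, cost = 3.400 $/kg
  option R: E = 2.108 GPa, ρ = 1120 kg/m³, cost = 2.138 $/kg
  option H: M = 214 MN·m per $
  option V: M = 7.42 MN·m per $
  option U: M = 3.60 MN·m per $
  option Q: M = 2.31 MN·m per $
  option R: M = 0.880 MN·m per $
  option L: M = 0.376 MN·m per $
The maximum is for option H.

option H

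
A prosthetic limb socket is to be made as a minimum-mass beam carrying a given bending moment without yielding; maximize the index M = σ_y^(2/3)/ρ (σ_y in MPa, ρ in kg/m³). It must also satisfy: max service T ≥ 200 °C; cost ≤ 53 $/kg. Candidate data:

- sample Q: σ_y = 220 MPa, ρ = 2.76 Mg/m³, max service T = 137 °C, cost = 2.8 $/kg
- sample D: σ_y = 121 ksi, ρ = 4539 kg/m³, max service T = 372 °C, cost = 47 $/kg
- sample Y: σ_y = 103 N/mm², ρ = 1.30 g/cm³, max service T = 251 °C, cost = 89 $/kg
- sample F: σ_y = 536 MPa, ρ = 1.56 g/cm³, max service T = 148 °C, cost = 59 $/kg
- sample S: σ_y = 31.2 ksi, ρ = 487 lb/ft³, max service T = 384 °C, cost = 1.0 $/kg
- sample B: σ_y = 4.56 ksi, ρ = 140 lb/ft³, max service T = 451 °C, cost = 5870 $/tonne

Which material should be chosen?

Screen on constraints: max service T ≥ 200 °C; cost ≤ 53 $/kg. Survivors: sample D, sample S, sample B.
Normalizing units and computing the index:
  sample D: σ_y = 834.3 MPa, ρ = 4539 kg/m³
  sample S: σ_y = 215.1 MPa, ρ = 7801 kg/m³
  sample B: σ_y = 31.44 MPa, ρ = 2243 kg/m³
  sample D: M = 19.5×10⁻³
  sample S: M = 4.60×10⁻³
  sample B: M = 4.44×10⁻³
Sample D ranks first.

sample D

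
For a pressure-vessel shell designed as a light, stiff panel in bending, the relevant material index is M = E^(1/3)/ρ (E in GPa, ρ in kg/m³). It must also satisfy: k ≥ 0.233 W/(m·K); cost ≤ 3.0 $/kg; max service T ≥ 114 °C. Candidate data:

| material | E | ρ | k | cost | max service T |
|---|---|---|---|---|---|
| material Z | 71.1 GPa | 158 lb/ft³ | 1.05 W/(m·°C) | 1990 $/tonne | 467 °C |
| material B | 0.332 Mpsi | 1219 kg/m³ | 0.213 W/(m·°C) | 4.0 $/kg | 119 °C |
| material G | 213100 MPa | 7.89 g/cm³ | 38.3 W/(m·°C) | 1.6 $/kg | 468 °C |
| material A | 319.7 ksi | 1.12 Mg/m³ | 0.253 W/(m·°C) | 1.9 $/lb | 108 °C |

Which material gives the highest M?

material Z

Screen on constraints: k ≥ 0.233 W/(m·K); cost ≤ 3.0 $/kg; max service T ≥ 114 °C. Survivors: material Z, material G.
After converting to SI:
  material Z: E = 71.10 GPa, ρ = 2531 kg/m³
  material G: E = 213.1 GPa, ρ = 7890 kg/m³
  material Z: M = 1.64×10⁻³
  material G: M = 0.757×10⁻³
Material Z has the largest M.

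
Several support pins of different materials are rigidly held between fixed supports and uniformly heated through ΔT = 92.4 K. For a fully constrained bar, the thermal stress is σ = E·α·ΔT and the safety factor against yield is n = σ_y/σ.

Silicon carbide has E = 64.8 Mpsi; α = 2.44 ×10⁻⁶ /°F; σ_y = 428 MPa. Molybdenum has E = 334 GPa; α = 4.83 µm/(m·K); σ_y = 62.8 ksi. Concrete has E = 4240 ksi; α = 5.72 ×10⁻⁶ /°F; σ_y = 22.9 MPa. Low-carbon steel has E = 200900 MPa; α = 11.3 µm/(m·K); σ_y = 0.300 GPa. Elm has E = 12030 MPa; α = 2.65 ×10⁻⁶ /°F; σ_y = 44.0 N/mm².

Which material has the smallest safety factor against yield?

concrete

Converting E to GPa, α to ×10⁻⁶/K, σ_y to MPa, then σ and n for each:
  silicon carbide: E = 446.8, α = 4.39, σ_y = 428.0 → σ = 181 MPa, n = 2.36
  molybdenum: E = 334.0, α = 4.83, σ_y = 433.0 → σ = 149 MPa, n = 2.90
  concrete: E = 29.23, α = 10.3, σ_y = 22.90 → σ = 27.8 MPa, n = 0.823
  low-carbon steel: E = 200.9, α = 11.3, σ_y = 300.0 → σ = 210 MPa, n = 1.43
  elm: E = 12.03, α = 4.77, σ_y = 44.00 → σ = 5.30 MPa, n = 8.30
The minimum is concrete at n = 0.823.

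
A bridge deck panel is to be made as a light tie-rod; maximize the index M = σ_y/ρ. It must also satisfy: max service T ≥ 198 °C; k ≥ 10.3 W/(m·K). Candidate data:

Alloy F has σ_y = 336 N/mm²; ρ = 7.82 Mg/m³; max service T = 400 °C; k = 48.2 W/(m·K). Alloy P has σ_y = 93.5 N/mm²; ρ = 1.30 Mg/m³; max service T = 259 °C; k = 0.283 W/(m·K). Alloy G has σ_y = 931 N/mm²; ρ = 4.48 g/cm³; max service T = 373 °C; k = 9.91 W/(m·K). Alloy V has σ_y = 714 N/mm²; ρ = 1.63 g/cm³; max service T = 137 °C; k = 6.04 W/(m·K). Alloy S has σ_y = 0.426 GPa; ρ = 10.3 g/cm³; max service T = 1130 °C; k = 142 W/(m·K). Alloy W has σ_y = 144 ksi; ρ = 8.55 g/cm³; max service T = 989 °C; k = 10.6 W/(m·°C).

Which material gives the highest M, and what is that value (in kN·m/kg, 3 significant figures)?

Screen on constraints: max service T ≥ 198 °C; k ≥ 10.3 W/(m·K). Survivors: alloy F, alloy S, alloy W.
After converting to SI:
  alloy F: σ_y = 336.0 MPa, ρ = 7820 kg/m³
  alloy S: σ_y = 426.0 MPa, ρ = 10300 kg/m³
  alloy W: σ_y = 992.8 MPa, ρ = 8550 kg/m³
  alloy W: M = 116 kN·m/kg
  alloy F: M = 43.0 kN·m/kg
  alloy S: M = 41.4 kN·m/kg
Alloy W ranks first.

alloy W, M = 116 kN·m/kg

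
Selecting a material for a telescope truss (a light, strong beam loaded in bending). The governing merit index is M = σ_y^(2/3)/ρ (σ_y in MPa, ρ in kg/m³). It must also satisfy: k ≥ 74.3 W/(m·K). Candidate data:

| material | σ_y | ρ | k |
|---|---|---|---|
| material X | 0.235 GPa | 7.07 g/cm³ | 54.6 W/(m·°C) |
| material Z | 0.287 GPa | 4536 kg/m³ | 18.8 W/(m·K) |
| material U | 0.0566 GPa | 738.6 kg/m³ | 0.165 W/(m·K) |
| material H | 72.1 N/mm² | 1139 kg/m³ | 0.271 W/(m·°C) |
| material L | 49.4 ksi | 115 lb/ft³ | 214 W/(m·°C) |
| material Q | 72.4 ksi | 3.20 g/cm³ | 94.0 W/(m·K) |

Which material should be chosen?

material L

Screen on constraints: k ≥ 74.3 W/(m·K). Survivors: material L, material Q.
Normalizing units and computing the index:
  material L: σ_y = 340.6 MPa, ρ = 1842 kg/m³
  material Q: σ_y = 499.2 MPa, ρ = 3200 kg/m³
  material L: M = 26.5×10⁻³
  material Q: M = 19.7×10⁻³
The maximum is for material L.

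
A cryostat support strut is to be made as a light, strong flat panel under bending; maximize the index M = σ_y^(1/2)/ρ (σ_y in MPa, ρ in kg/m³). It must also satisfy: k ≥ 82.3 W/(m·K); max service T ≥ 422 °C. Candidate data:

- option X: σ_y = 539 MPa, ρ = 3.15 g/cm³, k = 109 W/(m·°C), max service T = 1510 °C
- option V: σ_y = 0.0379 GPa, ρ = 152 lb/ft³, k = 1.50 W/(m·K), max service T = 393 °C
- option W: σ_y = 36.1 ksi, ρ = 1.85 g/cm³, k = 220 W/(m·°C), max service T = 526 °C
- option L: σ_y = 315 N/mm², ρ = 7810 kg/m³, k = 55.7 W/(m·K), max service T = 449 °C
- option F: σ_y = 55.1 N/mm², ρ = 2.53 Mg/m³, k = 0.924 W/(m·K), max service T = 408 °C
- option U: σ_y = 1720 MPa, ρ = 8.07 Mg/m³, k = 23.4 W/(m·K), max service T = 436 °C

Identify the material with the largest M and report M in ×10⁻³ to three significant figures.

Screen on constraints: k ≥ 82.3 W/(m·K); max service T ≥ 422 °C. Survivors: option X, option W.
Convert each candidate to consistent units, then evaluate M:
  option X: σ_y = 539.0 MPa, ρ = 3150 kg/m³
  option W: σ_y = 248.9 MPa, ρ = 1850 kg/m³
  option W: M = 8.53×10⁻³
  option X: M = 7.37×10⁻³
Option W ranks first.

option W, M = 8.53×10⁻³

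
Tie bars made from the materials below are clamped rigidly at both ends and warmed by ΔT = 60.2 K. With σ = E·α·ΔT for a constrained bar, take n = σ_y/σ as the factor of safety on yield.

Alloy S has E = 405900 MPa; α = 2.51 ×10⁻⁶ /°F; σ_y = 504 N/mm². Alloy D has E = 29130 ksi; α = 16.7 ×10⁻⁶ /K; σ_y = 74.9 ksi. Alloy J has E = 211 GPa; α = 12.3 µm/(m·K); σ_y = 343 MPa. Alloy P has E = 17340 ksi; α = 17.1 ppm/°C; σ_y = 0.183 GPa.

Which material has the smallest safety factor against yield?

With everything in SI (GPa, ×10⁻⁶/K, MPa):
  alloy S: E = 405.9, α = 4.52, σ_y = 504.0 → σ = 110 MPa, n = 4.57
  alloy D: E = 200.8, α = 16.7, σ_y = 516.4 → σ = 202 MPa, n = 2.56
  alloy J: E = 211.0, α = 12.3, σ_y = 343.0 → σ = 156 MPa, n = 2.20
  alloy P: E = 119.6, α = 17.1, σ_y = 183.0 → σ = 123 MPa, n = 1.49
The minimum is alloy P at n = 1.49.

alloy P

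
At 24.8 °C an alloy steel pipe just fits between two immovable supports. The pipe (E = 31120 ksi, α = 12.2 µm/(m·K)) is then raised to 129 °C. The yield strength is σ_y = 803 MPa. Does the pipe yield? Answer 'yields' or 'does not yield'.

E = 31120 ksi = 214.6 GPa.
ΔT = 104.2 K. Constrained thermal stress σ = E·α·ΔT = 214.6×10³ MPa × 12.2×10⁻⁶ × 104.2 = 273 MPa (compressive).
Compare to σ_y = 803 MPa: σ < σ_y, so it does not yield.

does not yield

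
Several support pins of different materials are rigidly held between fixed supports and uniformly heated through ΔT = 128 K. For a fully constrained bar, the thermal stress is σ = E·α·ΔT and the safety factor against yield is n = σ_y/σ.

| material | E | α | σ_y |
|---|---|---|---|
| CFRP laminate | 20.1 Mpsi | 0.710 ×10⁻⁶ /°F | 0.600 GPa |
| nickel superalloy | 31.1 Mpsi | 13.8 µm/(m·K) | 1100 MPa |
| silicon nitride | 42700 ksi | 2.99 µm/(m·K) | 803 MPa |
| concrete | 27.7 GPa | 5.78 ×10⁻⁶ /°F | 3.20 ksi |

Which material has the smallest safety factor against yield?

concrete

With everything in SI (GPa, ×10⁻⁶/K, MPa):
  CFRP laminate: E = 138.6, α = 1.28, σ_y = 600.0 → σ = 22.7 MPa, n = 26.5
  nickel superalloy: E = 214.4, α = 13.8, σ_y = 1100 → σ = 379 MPa, n = 2.90
  silicon nitride: E = 294.4, α = 2.99, σ_y = 803.0 → σ = 113 MPa, n = 7.13
  concrete: E = 27.70, α = 10.4, σ_y = 22.06 → σ = 36.9 MPa, n = 0.598
Concrete has the lowest safety factor, n = 0.598.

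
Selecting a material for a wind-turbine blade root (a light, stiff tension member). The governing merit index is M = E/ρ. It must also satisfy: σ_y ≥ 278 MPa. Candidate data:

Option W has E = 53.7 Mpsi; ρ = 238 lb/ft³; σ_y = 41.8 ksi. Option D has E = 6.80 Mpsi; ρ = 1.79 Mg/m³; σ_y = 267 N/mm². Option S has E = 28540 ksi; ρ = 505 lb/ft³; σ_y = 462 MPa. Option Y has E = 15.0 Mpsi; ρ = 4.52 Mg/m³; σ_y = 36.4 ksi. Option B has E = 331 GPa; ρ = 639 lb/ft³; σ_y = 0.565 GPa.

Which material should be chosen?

Screen on constraints: σ_y ≥ 278 MPa. Survivors: option W, option S, option B.
In SI units:
  option W: E = 370.2 GPa, ρ = 3812 kg/m³
  option S: E = 196.8 GPa, ρ = 8089 kg/m³
  option B: E = 331.0 GPa, ρ = 10240 kg/m³
  option W: M = 97.1 MN·m/kg
  option B: M = 32.3 MN·m/kg
  option S: M = 24.3 MN·m/kg
The maximum is for option W.

option W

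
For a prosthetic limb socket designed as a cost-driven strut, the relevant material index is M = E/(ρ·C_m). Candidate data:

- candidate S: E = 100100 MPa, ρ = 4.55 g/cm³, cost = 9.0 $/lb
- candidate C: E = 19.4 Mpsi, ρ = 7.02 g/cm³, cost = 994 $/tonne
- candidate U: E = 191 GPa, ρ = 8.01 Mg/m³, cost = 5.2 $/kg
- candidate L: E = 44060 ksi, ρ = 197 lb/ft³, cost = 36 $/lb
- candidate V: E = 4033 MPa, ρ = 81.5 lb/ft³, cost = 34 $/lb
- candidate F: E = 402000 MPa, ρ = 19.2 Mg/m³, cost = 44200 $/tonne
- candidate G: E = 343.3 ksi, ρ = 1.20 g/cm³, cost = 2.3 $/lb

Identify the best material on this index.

candidate C

In SI units:
  candidate S: E = 100.1 GPa, ρ = 4550 kg/m³, cost = 19.84 $/kg
  candidate C: E = 133.8 GPa, ρ = 7020 kg/m³, cost = 0.9940 $/kg
  candidate U: E = 191.0 GPa, ρ = 8010 kg/m³, cost = 5.200 $/kg
  candidate L: E = 303.8 GPa, ρ = 3156 kg/m³, cost = 79.37 $/kg
  candidate V: E = 4.033 GPa, ρ = 1306 kg/m³, cost = 74.96 $/kg
  candidate F: E = 402.0 GPa, ρ = 19200 kg/m³, cost = 44.20 $/kg
  candidate G: E = 2.367 GPa, ρ = 1200 kg/m³, cost = 5.071 $/kg
  candidate C: M = 19.2 MN·m per $
  candidate U: M = 4.59 MN·m per $
  candidate L: M = 1.21 MN·m per $
  candidate S: M = 1.11 MN·m per $
  candidate F: M = 0.474 MN·m per $
  candidate G: M = 0.389 MN·m per $
  candidate V: M = 0.0412 MN·m per $
The maximum is for candidate C.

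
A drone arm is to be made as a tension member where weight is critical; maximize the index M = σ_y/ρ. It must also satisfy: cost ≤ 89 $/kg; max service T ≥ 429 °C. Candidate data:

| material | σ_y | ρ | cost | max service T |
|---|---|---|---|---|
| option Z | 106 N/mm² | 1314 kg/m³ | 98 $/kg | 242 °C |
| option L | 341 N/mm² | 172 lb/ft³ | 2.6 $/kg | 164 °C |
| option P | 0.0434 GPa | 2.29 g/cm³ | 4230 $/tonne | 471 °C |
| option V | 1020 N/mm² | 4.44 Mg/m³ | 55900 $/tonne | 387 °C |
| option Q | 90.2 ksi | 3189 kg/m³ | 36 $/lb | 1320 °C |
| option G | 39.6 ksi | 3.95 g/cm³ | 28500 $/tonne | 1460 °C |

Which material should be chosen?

option Q

Screen on constraints: cost ≤ 89 $/kg; max service T ≥ 429 °C. Survivors: option P, option Q, option G.
In SI units:
  option P: σ_y = 43.40 MPa, ρ = 2290 kg/m³
  option Q: σ_y = 621.9 MPa, ρ = 3189 kg/m³
  option G: σ_y = 273.0 MPa, ρ = 3950 kg/m³
  option Q: M = 195 kN·m/kg
  option G: M = 69.1 kN·m/kg
  option P: M = 19.0 kN·m/kg
Option Q has the largest M.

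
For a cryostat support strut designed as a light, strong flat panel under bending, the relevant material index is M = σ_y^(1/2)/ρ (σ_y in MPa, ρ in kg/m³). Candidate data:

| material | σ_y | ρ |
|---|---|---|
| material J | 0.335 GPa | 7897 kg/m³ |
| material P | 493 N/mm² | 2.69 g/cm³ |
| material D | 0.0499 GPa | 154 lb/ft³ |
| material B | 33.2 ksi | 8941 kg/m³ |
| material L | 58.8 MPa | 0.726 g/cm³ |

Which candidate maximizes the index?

Normalizing units and computing the index:
  material J: σ_y = 335.0 MPa, ρ = 7897 kg/m³
  material P: σ_y = 493.0 MPa, ρ = 2690 kg/m³
  material D: σ_y = 49.90 MPa, ρ = 2467 kg/m³
  material B: σ_y = 228.9 MPa, ρ = 8941 kg/m³
  material L: σ_y = 58.80 MPa, ρ = 726.0 kg/m³
  material L: M = 10.6×10⁻³
  material P: M = 8.25×10⁻³
  material D: M = 2.86×10⁻³
  material J: M = 2.32×10⁻³
  material B: M = 1.69×10⁻³
Material L ranks first.

material L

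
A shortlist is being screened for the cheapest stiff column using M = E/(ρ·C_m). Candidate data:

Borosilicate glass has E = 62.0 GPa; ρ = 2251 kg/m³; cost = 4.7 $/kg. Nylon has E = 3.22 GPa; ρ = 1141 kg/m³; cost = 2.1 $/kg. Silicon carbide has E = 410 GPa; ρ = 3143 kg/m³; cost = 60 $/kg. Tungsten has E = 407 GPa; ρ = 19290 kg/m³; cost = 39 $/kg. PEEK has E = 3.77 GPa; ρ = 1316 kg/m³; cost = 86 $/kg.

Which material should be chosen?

Evaluate M for each candidate:
  borosilicate glass: M = 5.86 MN·m per $
  silicon carbide: M = 2.17 MN·m per $
  nylon: M = 1.34 MN·m per $
  tungsten: M = 0.541 MN·m per $
  PEEK: M = 0.0333 MN·m per $
Borosilicate glass ranks first.

borosilicate glass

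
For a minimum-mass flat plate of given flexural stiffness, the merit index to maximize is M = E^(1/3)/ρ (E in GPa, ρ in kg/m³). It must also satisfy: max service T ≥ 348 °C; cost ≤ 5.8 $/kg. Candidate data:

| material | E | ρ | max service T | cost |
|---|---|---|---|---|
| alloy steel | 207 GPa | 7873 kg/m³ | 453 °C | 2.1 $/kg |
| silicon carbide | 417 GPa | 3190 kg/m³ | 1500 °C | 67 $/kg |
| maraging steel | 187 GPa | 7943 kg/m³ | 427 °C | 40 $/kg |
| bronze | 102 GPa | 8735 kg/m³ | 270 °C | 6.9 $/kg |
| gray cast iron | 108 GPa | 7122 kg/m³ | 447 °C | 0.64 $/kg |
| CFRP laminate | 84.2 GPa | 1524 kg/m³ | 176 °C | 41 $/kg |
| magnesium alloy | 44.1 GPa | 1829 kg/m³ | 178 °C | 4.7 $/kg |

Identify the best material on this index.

alloy steel

Screen on constraints: max service T ≥ 348 °C; cost ≤ 5.8 $/kg. Survivors: alloy steel, gray cast iron.
Evaluate M for each candidate:
  alloy steel: M = 0.751×10⁻³
  gray cast iron: M = 0.669×10⁻³
The maximum is for alloy steel.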